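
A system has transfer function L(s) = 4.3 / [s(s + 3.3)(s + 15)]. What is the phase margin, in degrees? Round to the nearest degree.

88°

Gain crossover: |L(jω)| = 1 at ω ≈ 0.0868 rad s⁻¹.
∠L(j0.0868) = −90° − arctan(0.0868/3.3) − arctan(0.0868/15) ≈ -91.84°
PM = 180° + (-91.84°) = 88.16°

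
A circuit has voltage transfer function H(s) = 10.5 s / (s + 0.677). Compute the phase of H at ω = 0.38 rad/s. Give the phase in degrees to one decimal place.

∠(j0.38) = 90.00°
∠(j0.38 + 0.677) = arctan(0.38/0.677) = 29.31°
∠H(j0.38) = 90.00° − 29.31° = 60.69°

60.7 deg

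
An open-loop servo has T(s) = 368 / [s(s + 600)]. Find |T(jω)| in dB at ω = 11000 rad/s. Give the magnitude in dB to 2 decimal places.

-110.35 dB

|j11000 + 600| = √(11000² + 600²) = 1.102e+04
|j11000| = 1.1e+04
|T(j11000)| = 368 / (1.102e+04 × 1.1e+04) = 3.0368e-06
20 log₁₀(3.0368e-06) = -110.352 dB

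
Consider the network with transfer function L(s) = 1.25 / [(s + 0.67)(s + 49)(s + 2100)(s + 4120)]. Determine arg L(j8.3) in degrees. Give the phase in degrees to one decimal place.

∠(j8.3 + 0.67) = arctan(8.3/0.67) = 85.38°
∠(j8.3 + 49) = arctan(8.3/49) = 9.61°
∠(j8.3 + 2100) = arctan(8.3/2100) = 0.23°
∠(j8.3 + 4120) = arctan(8.3/4120) = 0.12°
∠L(j8.3) = − (85.38° + 9.61° + 0.23° + 0.12°) = -95.34°

-95.3°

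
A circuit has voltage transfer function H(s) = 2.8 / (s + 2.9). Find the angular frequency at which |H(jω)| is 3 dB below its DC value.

2.9 rad/s

For a single-pole low-pass, the −3 dB point is at the pole: ω = 2.9 rad/s.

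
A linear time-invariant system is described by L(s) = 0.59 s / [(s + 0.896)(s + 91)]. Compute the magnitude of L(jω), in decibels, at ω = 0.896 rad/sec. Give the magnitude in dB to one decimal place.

-46.8 dB

|j0.896| = 0.896
|j0.896 + 0.896| = √(0.896² + 0.896²) = 1.267
|j0.896 + 91| = √(0.896² + 91²) = 91
|L(j0.896)| = 0.59 × 0.896 / (1.267 × 91) = 0.0045843
20 log₁₀(0.0045843) = -46.77 dB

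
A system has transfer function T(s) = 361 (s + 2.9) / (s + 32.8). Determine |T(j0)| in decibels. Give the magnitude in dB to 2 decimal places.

30.08 dB

T(0) = 361 × 2.9 / 32.8 = 31.918
20 log₁₀(31.918) = 30.081 dB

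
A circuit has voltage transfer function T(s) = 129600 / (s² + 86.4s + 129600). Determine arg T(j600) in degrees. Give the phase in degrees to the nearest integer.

∠[(j600)² + 86.4(j600) + 129600] = ∠[-2.304e+05 + j51840] = 167.32°
∠T(j600) = −167.32° = -167.32°

-167°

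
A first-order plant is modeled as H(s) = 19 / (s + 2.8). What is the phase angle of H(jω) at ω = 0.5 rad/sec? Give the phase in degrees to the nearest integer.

∠(j0.5 + 2.8) = arctan(0.5/2.8) = 10.12°
∠H(j0.5) = −10.12° = -10.12°

-10 deg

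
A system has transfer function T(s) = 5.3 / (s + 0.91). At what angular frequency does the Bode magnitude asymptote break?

The single real pole at s = −0.91 gives a corner at ω = 0.91 rad s⁻¹.

0.91 rad s⁻¹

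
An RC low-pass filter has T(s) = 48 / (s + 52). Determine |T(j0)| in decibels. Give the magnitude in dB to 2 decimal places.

T(0) = 48 / 52 = 0.92308
20 log₁₀(0.92308) = -0.695 dB

-0.70 dB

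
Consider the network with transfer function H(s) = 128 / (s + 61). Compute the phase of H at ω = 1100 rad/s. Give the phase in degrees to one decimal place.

-86.8°

∠(j1100 + 61) = arctan(1100/61) = 86.83°
∠H(j1100) = −86.83° = -86.83°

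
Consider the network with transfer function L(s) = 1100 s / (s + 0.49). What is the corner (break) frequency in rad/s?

0.49 rad/s

The single real pole at s = −0.49 gives a corner at ω = 0.49 rad/s.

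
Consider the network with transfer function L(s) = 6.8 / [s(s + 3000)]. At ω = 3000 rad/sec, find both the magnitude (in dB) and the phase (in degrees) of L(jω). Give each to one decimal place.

|j3000 + 3000| = √(3000² + 3000²) = 4243
|j3000| = 3000
|L(j3000)| = 6.8 / (4243 × 3000) = 5.3426e-07
20 log₁₀(5.3426e-07) = -125.44 dB
∠(j3000 + 3000) = arctan(3000/3000) = 45.00°
∠(j3000) = 90.00°
∠L(j3000) = − (45.00° + 90.00°) = -135.00°

|L| = -125.4 dB, ∠L = -135.0°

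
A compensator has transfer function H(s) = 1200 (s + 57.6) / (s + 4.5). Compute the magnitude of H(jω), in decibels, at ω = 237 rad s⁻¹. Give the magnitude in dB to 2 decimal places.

|j237 + 57.6| = √(237² + 57.6²) = 243.9
|j237 + 4.5| = √(237² + 4.5²) = 237
|H(j237)| = 1200 × 243.9 / 237 = 1234.7
20 log₁₀(1234.7) = 61.831 dB

61.83 dB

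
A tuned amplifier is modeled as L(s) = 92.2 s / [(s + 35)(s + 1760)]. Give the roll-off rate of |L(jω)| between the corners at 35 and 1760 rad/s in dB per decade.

0 dB/decade

In this band the factors already past their corner are: 1 differentiator zero, pole at 35; net slope = 0 dB/decade.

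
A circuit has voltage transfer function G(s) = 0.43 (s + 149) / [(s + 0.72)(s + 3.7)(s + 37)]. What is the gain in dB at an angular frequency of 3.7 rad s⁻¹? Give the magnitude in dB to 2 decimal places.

-21.17 dB

|j3.7 + 149| = √(3.7² + 149²) = 149
|j3.7 + 0.72| = √(3.7² + 0.72²) = 3.769
|j3.7 + 3.7| = √(3.7² + 3.7²) = 5.233
|j3.7 + 37| = √(3.7² + 37²) = 37.18
|G(j3.7)| = 0.43 × 149 / (3.769 × 5.233 × 37.18) = 0.087385
20 log₁₀(0.087385) = -21.171 dB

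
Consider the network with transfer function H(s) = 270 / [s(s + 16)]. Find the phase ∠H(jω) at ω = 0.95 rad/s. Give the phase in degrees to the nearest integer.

-93 deg

∠(j0.95 + 16) = arctan(0.95/16) = 3.40°
∠(j0.95) = 90.00°
∠H(j0.95) = − (3.40° + 90.00°) = -93.40°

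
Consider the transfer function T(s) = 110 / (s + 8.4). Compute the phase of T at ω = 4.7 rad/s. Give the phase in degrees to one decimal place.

-29.2 deg

∠(j4.7 + 8.4) = arctan(4.7/8.4) = 29.23°
∠T(j4.7) = −29.23° = -29.23°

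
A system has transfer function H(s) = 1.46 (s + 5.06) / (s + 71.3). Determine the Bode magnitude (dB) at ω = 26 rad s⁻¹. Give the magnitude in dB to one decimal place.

-5.9 dB

|j26 + 5.06| = √(26² + 5.06²) = 26.49
|j26 + 71.3| = √(26² + 71.3²) = 75.89
|H(j26)| = 1.46 × 26.49 / 75.89 = 0.50956
20 log₁₀(0.50956) = -5.86 dB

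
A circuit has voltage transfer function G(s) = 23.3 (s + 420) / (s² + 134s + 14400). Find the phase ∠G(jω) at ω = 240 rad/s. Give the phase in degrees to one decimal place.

-113.6°

∠(j240 + 420) = arctan(240/420) = 29.74°
∠[(j240)² + 134(j240) + 14400] = ∠[-43200 + j32160] = 143.33°
∠G(j240) = 29.74° − 143.33° = -113.59°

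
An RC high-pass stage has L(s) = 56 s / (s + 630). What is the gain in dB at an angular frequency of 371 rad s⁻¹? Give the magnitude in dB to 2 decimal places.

29.07 dB

|j371| = 371
|j371 + 630| = √(371² + 630²) = 731.1
|L(j371)| = 56 × 371 / 731.1 = 28.417
20 log₁₀(28.417) = 29.071 dB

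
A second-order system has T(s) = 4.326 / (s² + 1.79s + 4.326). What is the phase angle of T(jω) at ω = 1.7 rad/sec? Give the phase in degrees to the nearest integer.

∠[(j1.7)² + 1.79(j1.7) + 4.326] = ∠[1.436 + j3.043] = 64.74°
∠T(j1.7) = −64.74° = -64.74°

-65 deg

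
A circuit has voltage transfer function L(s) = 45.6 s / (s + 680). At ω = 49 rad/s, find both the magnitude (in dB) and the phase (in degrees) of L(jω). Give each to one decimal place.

|L| = 10.3 dB, ∠L = 85.9°

|j49| = 49
|j49 + 680| = √(49² + 680²) = 681.8
|L(j49)| = 45.6 × 49 / 681.8 = 3.2774
20 log₁₀(3.2774) = 10.31 dB
∠(j49) = 90.00°
∠(j49 + 680) = arctan(49/680) = 4.12°
∠L(j49) = 90.00° − 4.12° = 85.88°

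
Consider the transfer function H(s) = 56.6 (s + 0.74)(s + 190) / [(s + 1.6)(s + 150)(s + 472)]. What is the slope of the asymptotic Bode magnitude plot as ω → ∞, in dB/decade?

With 2 zeros and 3 poles, the high-frequency asymptotic slope is 20 × (2 − 3) = -20 dB/decade.

-20 dB/decade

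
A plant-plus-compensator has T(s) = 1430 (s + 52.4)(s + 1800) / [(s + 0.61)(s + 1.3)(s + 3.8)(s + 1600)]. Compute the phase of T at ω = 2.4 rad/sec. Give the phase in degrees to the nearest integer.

∠(j2.4 + 52.4) = arctan(2.4/52.4) = 2.62°
∠(j2.4 + 1800) = arctan(2.4/1800) = 0.08°
∠(j2.4 + 0.61) = arctan(2.4/0.61) = 75.74°
∠(j2.4 + 1.3) = arctan(2.4/1.3) = 61.56°
∠(j2.4 + 3.8) = arctan(2.4/3.8) = 32.28°
∠(j2.4 + 1600) = arctan(2.4/1600) = 0.09°
∠T(j2.4) = 2.62° + 0.08° − (75.74° + 61.56° + 32.28° + 0.09°) = -166.96°

-167°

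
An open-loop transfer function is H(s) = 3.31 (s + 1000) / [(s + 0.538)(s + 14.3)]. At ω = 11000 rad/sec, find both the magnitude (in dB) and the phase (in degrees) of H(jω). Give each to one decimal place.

|j11000 + 1000| = √(11000² + 1000²) = 1.105e+04
|j11000 + 0.538| = √(11000² + 0.538²) = 1.1e+04
|j11000 + 14.3| = √(11000² + 14.3²) = 1.1e+04
|H(j11000)| = 3.31 × 1.105e+04 / (1.1e+04 × 1.1e+04) = 0.00030215
20 log₁₀(0.00030215) = -70.40 dB
∠(j11000 + 1000) = arctan(11000/1000) = 84.81°
∠(j11000 + 0.538) = arctan(11000/0.538) = 90.00°
∠(j11000 + 14.3) = arctan(11000/14.3) = 89.93°
∠H(j11000) = 84.81° − (90.00° + 89.93°) = -95.12°

|H| = -70.4 dB, ∠H = -95.1°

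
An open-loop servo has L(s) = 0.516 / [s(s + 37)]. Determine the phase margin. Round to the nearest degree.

90°

Gain crossover: |L(jω)| = 1 at ω ≈ 0.0139 rad/s.
∠L(j0.0139) = −90° − arctan(0.0139/37) ≈ -90.02°
PM = 180° + (-90.02°) = 89.98°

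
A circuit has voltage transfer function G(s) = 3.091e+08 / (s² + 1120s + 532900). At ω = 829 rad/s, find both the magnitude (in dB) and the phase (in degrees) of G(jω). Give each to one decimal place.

|(j829)² + 1120(j829) + 532900| = |-1.5434e+05 + j9.2848e+05| = 9.412e+05
|G(j829)| = 3.091e+08 / 9.412e+05 = 328.4
20 log₁₀(328.4) = 50.33 dB
∠[(j829)² + 1120(j829) + 532900] = ∠[-1.5434e+05 + j9.2848e+05] = 99.44°
∠G(j829) = −99.44° = -99.44°

|G| = 50.3 dB, ∠G = -99.4°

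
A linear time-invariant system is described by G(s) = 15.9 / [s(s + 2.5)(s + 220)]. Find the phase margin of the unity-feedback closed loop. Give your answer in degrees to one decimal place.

89.3°

Gain crossover: |G(jω)| = 1 at ω ≈ 0.0289 rad/s.
∠G(j0.0289) = −90° − arctan(0.0289/2.5) − arctan(0.0289/220) ≈ -90.67°
PM = 180° + (-90.67°) = 89.33°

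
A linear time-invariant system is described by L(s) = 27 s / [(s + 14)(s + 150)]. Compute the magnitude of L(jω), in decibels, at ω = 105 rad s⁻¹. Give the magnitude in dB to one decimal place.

|j105| = 105
|j105 + 14| = √(105² + 14²) = 105.9
|j105 + 150| = √(105² + 150²) = 183.1
|L(j105)| = 27 × 105 / (105.9 × 183.1) = 0.14617
20 log₁₀(0.14617) = -16.70 dB

-16.7 dB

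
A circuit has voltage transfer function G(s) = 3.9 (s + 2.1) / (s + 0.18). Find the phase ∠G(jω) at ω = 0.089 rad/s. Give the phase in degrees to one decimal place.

-23.9°

∠(j0.089 + 2.1) = arctan(0.089/2.1) = 2.43°
∠(j0.089 + 0.18) = arctan(0.089/0.18) = 26.31°
∠G(j0.089) = 2.43° − 26.31° = -23.88°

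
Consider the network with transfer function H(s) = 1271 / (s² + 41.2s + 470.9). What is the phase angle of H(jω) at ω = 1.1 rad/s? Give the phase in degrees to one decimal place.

-5.5°

∠[(j1.1)² + 41.2(j1.1) + 470.9] = ∠[469.69 + j45.32] = 5.51°
∠H(j1.1) = −5.51° = -5.51°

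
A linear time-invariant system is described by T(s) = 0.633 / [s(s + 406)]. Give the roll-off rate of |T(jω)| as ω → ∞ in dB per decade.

-40 dB/decade

With 0 zeros and 2 poles, the high-frequency asymptotic slope is 20 × (0 − 2) = -40 dB/decade.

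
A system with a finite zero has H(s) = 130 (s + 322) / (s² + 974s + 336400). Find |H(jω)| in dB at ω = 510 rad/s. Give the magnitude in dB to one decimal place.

|j510 + 322| = √(510² + 322²) = 603.1
|(j510)² + 974(j510) + 336400| = |76300 + j4.9674e+05| = 5.026e+05
|H(j510)| = 130 × 603.1 / 5.026e+05 = 0.15602
20 log₁₀(0.15602) = -16.14 dB

-16.1 dB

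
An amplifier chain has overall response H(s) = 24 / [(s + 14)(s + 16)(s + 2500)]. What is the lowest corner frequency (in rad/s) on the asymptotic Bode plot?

14 rad/s

Break frequencies occur at each pole and zero magnitude: 14 rad/s, 16 rad/s, 2500 rad/s.
The lowest is 14 rad/s.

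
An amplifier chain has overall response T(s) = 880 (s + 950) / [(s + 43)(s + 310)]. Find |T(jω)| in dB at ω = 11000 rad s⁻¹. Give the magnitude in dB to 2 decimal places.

|j11000 + 950| = √(11000² + 950²) = 1.104e+04
|j11000 + 43| = √(11000² + 43²) = 1.1e+04
|j11000 + 310| = √(11000² + 310²) = 1.1e+04
|T(j11000)| = 880 × 1.104e+04 / (1.1e+04 × 1.1e+04) = 0.080265
20 log₁₀(0.080265) = -21.909 dB

-21.91 dB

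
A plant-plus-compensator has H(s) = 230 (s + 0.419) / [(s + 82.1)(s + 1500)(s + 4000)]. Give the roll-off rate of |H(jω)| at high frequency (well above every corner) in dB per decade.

With 1 zero and 3 poles, the high-frequency asymptotic slope is 20 × (1 − 3) = -40 dB/decade.

-40 dB/decade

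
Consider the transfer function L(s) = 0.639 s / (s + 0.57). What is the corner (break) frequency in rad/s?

The single real pole at s = −0.57 gives a corner at ω = 0.57 rad/s.

0.57 rad/s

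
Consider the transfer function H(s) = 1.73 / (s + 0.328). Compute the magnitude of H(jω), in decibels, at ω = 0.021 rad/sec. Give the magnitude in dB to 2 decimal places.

14.43 dB

|j0.021 + 0.328| = √(0.021² + 0.328²) = 0.3287
|H(j0.021)| = 1.73 / 0.3287 = 5.2636
20 log₁₀(5.2636) = 14.426 dB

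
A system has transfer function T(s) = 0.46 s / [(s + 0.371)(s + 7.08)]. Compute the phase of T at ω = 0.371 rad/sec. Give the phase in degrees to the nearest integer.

42°

∠(j0.371) = 90.00°
∠(j0.371 + 0.371) = arctan(0.371/0.371) = 45.00°
∠(j0.371 + 7.08) = arctan(0.371/7.08) = 3.00°
∠T(j0.371) = 90.00° − (45.00° + 3.00°) = 42.00°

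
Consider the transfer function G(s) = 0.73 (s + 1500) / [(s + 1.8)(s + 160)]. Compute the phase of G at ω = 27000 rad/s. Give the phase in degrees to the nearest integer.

∠(j27000 + 1500) = arctan(27000/1500) = 86.82°
∠(j27000 + 1.8) = arctan(27000/1.8) = 90.00°
∠(j27000 + 160) = arctan(27000/160) = 89.66°
∠G(j27000) = 86.82° − (90.00° + 89.66°) = -92.84°

-93°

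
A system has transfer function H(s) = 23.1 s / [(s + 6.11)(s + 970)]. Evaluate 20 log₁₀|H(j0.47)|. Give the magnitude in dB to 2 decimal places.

-54.77 dB

|j0.47| = 0.47
|j0.47 + 6.11| = √(0.47² + 6.11²) = 6.128
|j0.47 + 970| = √(0.47² + 970²) = 970
|H(j0.47)| = 23.1 × 0.47 / (6.128 × 970) = 0.0018265
20 log₁₀(0.0018265) = -54.768 dB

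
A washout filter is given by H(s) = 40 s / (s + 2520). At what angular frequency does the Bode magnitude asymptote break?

2520 rad/s

The single real pole at s = −2520 gives a corner at ω = 2520 rad/s.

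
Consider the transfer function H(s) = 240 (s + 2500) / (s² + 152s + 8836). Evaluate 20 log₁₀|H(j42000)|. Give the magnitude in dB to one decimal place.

|j42000 + 2500| = √(42000² + 2500²) = 4.207e+04
|(j42000)² + 152(j42000) + 8836| = |-1.764e+09 + j6.384e+06| = 1.764e+09
|H(j42000)| = 240 × 4.207e+04 / 1.764e+09 = 0.0057244
20 log₁₀(0.0057244) = -44.85 dB

-44.8 dB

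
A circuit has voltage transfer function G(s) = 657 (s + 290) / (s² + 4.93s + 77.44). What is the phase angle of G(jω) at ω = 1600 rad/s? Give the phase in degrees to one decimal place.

-100.1°

∠(j1600 + 290) = arctan(1600/290) = 79.73°
∠[(j1600)² + 4.93(j1600) + 77.44] = ∠[-2.5599e+06 + j7888] = 179.82°
∠G(j1600) = 79.73° − 179.82° = -100.10°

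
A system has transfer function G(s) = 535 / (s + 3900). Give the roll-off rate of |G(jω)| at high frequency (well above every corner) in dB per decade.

With 0 zeros and 1 pole, the high-frequency asymptotic slope is 20 × (0 − 1) = -20 dB/decade.

-20 dB/decade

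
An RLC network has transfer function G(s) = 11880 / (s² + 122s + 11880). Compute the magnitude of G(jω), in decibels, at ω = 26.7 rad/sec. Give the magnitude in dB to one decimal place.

|(j26.7)² + 122(j26.7) + 11880| = |11167 + j3257.4| = 1.163e+04
|G(j26.7)| = 11880 / 1.163e+04 = 1.0213
20 log₁₀(1.0213) = 0.18 dB

0.2 dB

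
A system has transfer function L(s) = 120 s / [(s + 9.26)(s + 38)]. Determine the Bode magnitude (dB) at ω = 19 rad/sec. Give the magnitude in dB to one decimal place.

8.1 dB

|j19| = 19
|j19 + 9.26| = √(19² + 9.26²) = 21.14
|j19 + 38| = √(19² + 38²) = 42.49
|L(j19)| = 120 × 19 / (21.14 × 42.49) = 2.539
20 log₁₀(2.539) = 8.09 dB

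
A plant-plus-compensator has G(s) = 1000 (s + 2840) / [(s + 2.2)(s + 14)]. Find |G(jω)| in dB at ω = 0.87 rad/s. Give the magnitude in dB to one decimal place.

98.6 dB

|j0.87 + 2840| = √(0.87² + 2840²) = 2840
|j0.87 + 2.2| = √(0.87² + 2.2²) = 2.366
|j0.87 + 14| = √(0.87² + 14²) = 14.03
|G(j0.87)| = 1000 × 2840 / (2.366 × 14.03) = 85581
20 log₁₀(85581) = 98.65 dB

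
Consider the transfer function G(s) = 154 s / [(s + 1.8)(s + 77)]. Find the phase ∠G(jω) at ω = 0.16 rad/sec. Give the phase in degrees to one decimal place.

∠(j0.16) = 90.00°
∠(j0.16 + 1.8) = arctan(0.16/1.8) = 5.08°
∠(j0.16 + 77) = arctan(0.16/77) = 0.12°
∠G(j0.16) = 90.00° − (5.08° + 0.12°) = 84.80°

84.8°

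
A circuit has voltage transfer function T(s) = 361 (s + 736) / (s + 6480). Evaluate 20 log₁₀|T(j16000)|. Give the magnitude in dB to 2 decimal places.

|j16000 + 736| = √(16000² + 736²) = 1.602e+04
|j16000 + 6480| = √(16000² + 6480²) = 1.726e+04
|T(j16000)| = 361 × 1.602e+04 / 1.726e+04 = 334.95
20 log₁₀(334.95) = 50.500 dB

50.50 dB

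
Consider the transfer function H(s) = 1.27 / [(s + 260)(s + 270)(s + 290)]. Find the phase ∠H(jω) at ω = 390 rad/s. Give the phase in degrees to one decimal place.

∠(j390 + 260) = arctan(390/260) = 56.31°
∠(j390 + 270) = arctan(390/270) = 55.30°
∠(j390 + 290) = arctan(390/290) = 53.37°
∠H(j390) = − (56.31° + 55.30° + 53.37°) = -164.98°

-165.0°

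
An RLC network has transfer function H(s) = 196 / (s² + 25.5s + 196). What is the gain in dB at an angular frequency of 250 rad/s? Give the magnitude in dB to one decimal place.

-50.1 dB

|(j250)² + 25.5(j250) + 196| = |-62304 + j6375| = 6.263e+04
|H(j250)| = 196 / 6.263e+04 = 0.0031295
20 log₁₀(0.0031295) = -50.09 dB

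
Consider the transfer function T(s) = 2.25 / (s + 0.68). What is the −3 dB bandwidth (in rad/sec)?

For a single-pole low-pass, the −3 dB point is at the pole: ω = 0.68 rad/sec.

0.68 rad/sec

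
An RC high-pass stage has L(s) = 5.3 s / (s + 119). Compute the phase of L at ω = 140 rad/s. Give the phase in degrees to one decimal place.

∠(j140) = 90.00°
∠(j140 + 119) = arctan(140/119) = 49.64°
∠L(j140) = 90.00° − 49.64° = 40.36°

40.4°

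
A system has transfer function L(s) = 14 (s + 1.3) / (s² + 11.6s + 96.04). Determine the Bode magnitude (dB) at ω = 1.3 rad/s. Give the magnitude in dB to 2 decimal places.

|j1.3 + 1.3| = √(1.3² + 1.3²) = 1.838
|(j1.3)² + 11.6(j1.3) + 96.04| = |94.35 + j15.08| = 95.55
|L(j1.3)| = 14 × 1.838 / 95.55 = 0.26938
20 log₁₀(0.26938) = -11.393 dB

-11.39 dB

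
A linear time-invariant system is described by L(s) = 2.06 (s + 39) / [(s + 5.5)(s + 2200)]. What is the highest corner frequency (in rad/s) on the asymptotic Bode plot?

Break frequencies occur at each pole and zero magnitude: 5.5 rad/s, 39 rad/s, 2200 rad/s.
The highest is 2200 rad/s.

2200 rad/s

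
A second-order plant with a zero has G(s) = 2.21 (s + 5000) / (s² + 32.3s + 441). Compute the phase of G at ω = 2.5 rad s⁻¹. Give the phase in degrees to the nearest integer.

-10°

∠(j2.5 + 5000) = arctan(2.5/5000) = 0.03°
∠[(j2.5)² + 32.3(j2.5) + 441] = ∠[434.75 + j80.75] = 10.52°
∠G(j2.5) = 0.03° − 10.52° = -10.49°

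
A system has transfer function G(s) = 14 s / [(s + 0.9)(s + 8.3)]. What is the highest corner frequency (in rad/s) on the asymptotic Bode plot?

Break frequencies occur at each pole and zero magnitude: 0.9 rad/s, 8.3 rad/s.
The highest is 8.3 rad/s.

8.3 rad/s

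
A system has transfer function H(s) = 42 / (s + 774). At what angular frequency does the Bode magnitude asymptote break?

774 rad/sec

The single real pole at s = −774 gives a corner at ω = 774 rad/sec.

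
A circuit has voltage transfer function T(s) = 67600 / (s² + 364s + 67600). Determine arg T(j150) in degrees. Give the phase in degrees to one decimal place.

-50.4°

∠[(j150)² + 364(j150) + 67600] = ∠[45100 + j54600] = 50.44°
∠T(j150) = −50.44° = -50.44°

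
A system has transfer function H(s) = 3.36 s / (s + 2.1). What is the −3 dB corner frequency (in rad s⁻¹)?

2.1 rad s⁻¹

For a single-pole high-pass, the −3 dB point is at the pole: ω = 2.1 rad s⁻¹.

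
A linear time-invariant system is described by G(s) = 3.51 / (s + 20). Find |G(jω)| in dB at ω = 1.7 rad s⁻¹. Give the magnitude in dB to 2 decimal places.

-15.15 dB

|j1.7 + 20| = √(1.7² + 20²) = 20.07
|G(j1.7)| = 3.51 / 20.07 = 0.17487
20 log₁₀(0.17487) = -15.146 dB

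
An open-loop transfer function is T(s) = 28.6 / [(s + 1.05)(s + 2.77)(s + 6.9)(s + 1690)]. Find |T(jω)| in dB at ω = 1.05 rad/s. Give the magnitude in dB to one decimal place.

-65.2 dB

|j1.05 + 1.05| = √(1.05² + 1.05²) = 1.485
|j1.05 + 2.77| = √(1.05² + 2.77²) = 2.962
|j1.05 + 6.9| = √(1.05² + 6.9²) = 6.979
|j1.05 + 1690| = √(1.05² + 1690²) = 1690
|T(j1.05)| = 28.6 / (1.485 × 2.962 × 6.979 × 1690) = 0.00055122
20 log₁₀(0.00055122) = -65.17 dB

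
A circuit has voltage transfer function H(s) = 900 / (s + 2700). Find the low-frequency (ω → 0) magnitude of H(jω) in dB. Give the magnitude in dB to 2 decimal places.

-9.54 dB

H(0) = 900 / 2700 = 0.33333
20 log₁₀(0.33333) = -9.542 dB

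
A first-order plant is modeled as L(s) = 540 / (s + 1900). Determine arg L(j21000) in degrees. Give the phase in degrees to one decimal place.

∠(j21000 + 1900) = arctan(21000/1900) = 84.83°
∠L(j21000) = −84.83° = -84.83°

-84.8°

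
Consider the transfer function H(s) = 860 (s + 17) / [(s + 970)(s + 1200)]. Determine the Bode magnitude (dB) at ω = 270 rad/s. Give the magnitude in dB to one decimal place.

|j270 + 17| = √(270² + 17²) = 270.5
|j270 + 970| = √(270² + 970²) = 1007
|j270 + 1200| = √(270² + 1200²) = 1230
|H(j270)| = 860 × 270.5 / (1007 × 1230) = 0.18786
20 log₁₀(0.18786) = -14.52 dB

-14.5 dB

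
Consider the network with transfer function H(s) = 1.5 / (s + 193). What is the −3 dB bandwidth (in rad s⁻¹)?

For a single-pole low-pass, the −3 dB point is at the pole: ω = 193 rad s⁻¹.

193 rad s⁻¹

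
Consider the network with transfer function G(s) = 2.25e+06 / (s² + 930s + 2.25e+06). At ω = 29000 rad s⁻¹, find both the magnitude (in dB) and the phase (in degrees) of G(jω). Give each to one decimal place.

|G| = -51.4 dB, ∠G = -178.2°

|(j29000)² + 930(j29000) + 2.25e+06| = |-8.3875e+08 + j2.697e+07| = 8.392e+08
|G(j29000)| = 2.25e+06 / 8.392e+08 = 0.0026812
20 log₁₀(0.0026812) = -51.43 dB
∠[(j29000)² + 930(j29000) + 2.25e+06] = ∠[-8.3875e+08 + j2.697e+07] = 178.16°
∠G(j29000) = −178.16° = -178.16°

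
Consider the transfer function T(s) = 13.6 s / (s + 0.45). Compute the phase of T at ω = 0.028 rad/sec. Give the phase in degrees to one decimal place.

∠(j0.028) = 90.00°
∠(j0.028 + 0.45) = arctan(0.028/0.45) = 3.56°
∠T(j0.028) = 90.00° − 3.56° = 86.44°

86.4°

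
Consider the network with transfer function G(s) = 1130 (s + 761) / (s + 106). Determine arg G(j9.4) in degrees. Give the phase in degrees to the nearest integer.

-4°

∠(j9.4 + 761) = arctan(9.4/761) = 0.71°
∠(j9.4 + 106) = arctan(9.4/106) = 5.07°
∠G(j9.4) = 0.71° − 5.07° = -4.36°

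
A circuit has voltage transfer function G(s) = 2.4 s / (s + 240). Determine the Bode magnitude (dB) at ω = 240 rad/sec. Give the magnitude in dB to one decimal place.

4.6 dB

|j240| = 240
|j240 + 240| = √(240² + 240²) = 339.4
|G(j240)| = 2.4 × 240 / 339.4 = 1.6971
20 log₁₀(1.6971) = 4.59 dB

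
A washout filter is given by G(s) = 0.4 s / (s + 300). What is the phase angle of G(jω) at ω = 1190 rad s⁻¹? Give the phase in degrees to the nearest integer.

14°

∠(j1190) = 90.00°
∠(j1190 + 300) = arctan(1190/300) = 75.85°
∠G(j1190) = 90.00° − 75.85° = 14.15°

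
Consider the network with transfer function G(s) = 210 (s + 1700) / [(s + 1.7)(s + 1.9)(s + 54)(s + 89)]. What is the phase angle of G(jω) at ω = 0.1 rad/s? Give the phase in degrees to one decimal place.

-6.5 deg

∠(j0.1 + 1700) = arctan(0.1/1700) = 0.00°
∠(j0.1 + 1.7) = arctan(0.1/1.7) = 3.37°
∠(j0.1 + 1.9) = arctan(0.1/1.9) = 3.01°
∠(j0.1 + 54) = arctan(0.1/54) = 0.11°
∠(j0.1 + 89) = arctan(0.1/89) = 0.06°
∠G(j0.1) = 0.00° − (3.37° + 3.01° + 0.11° + 0.06°) = -6.55°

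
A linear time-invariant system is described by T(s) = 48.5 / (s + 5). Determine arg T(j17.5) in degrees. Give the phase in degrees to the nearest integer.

-74°

∠(j17.5 + 5) = arctan(17.5/5) = 74.05°
∠T(j17.5) = −74.05° = -74.05°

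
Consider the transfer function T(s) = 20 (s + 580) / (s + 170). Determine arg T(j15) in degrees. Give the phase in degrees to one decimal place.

∠(j15 + 580) = arctan(15/580) = 1.48°
∠(j15 + 170) = arctan(15/170) = 5.04°
∠T(j15) = 1.48° − 5.04° = -3.56°

-3.6°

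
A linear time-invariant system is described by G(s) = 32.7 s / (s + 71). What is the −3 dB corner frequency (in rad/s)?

71 rad/s

For a single-pole high-pass, the −3 dB point is at the pole: ω = 71 rad/s.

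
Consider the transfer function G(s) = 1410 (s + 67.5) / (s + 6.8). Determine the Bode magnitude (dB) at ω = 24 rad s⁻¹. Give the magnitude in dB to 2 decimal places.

|j24 + 67.5| = √(24² + 67.5²) = 71.64
|j24 + 6.8| = √(24² + 6.8²) = 24.94
|G(j24)| = 1410 × 71.64 / 24.94 = 4049.4
20 log₁₀(4049.4) = 72.148 dB

72.15 dB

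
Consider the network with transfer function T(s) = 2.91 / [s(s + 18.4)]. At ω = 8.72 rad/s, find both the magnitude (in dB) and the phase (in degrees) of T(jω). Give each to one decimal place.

|T| = -35.7 dB, ∠T = -115.4°

|j8.72 + 18.4| = √(8.72² + 18.4²) = 20.36
|j8.72| = 8.72
|T(j8.72)| = 2.91 / (20.36 × 8.72) = 0.016389
20 log₁₀(0.016389) = -35.71 dB
∠(j8.72 + 18.4) = arctan(8.72/18.4) = 25.36°
∠(j8.72) = 90.00°
∠T(j8.72) = − (25.36° + 90.00°) = -115.36°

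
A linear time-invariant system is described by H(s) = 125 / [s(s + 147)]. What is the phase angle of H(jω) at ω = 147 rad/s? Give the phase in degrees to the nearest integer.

-135°

∠(j147 + 147) = arctan(147/147) = 45.00°
∠(j147) = 90.00°
∠H(j147) = − (45.00° + 90.00°) = -135.00°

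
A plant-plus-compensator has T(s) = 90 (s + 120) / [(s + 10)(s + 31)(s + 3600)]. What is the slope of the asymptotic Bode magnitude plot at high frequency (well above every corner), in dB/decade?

With 1 zero and 3 poles, the high-frequency asymptotic slope is 20 × (1 − 3) = -40 dB/decade.

-40 dB/decade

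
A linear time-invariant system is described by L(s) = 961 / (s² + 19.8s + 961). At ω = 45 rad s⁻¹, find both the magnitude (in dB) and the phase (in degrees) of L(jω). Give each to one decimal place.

|(j45)² + 19.8(j45) + 961| = |-1064 + j891| = 1388
|L(j45)| = 961 / 1388 = 0.69247
20 log₁₀(0.69247) = -3.19 dB
∠[(j45)² + 19.8(j45) + 961] = ∠[-1064 + j891] = 140.06°
∠L(j45) = −140.06° = -140.06°

|L| = -3.2 dB, ∠L = -140.1°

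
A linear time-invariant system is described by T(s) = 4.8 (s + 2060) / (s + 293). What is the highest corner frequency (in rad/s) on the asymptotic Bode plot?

2060 rad/s

Break frequencies occur at each pole and zero magnitude: 293 rad/s, 2060 rad/s.
The highest is 2060 rad/s.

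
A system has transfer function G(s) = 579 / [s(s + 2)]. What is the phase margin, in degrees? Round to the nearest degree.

Gain crossover: |G(jω)| = 1 at ω ≈ 24 rad s⁻¹.
∠G(j24) = −90° − arctan(24/2) ≈ -175.24°
PM = 180° + (-175.24°) = 4.76°

5°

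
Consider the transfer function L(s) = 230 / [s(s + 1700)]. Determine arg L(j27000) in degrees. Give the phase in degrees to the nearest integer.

-176°

∠(j27000 + 1700) = arctan(27000/1700) = 86.40°
∠(j27000) = 90.00°
∠L(j27000) = − (86.40° + 90.00°) = -176.40°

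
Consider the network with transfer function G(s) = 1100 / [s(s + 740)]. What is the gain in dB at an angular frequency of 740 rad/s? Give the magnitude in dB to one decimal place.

|j740 + 740| = √(740² + 740²) = 1047
|j740| = 740
|G(j740)| = 1100 / (1047 × 740) = 0.0014204
20 log₁₀(0.0014204) = -56.95 dB

-57.0 dB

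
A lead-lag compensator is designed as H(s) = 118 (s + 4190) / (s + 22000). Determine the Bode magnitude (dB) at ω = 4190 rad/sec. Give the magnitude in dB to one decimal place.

29.9 dB

|j4190 + 4190| = √(4190² + 4190²) = 5926
|j4190 + 22000| = √(4190² + 22000²) = 2.24e+04
|H(j4190)| = 118 × 5926 / 2.24e+04 = 31.221
20 log₁₀(31.221) = 29.89 dB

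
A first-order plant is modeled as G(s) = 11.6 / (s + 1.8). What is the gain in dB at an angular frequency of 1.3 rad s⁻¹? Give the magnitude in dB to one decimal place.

14.4 dB

|j1.3 + 1.8| = √(1.3² + 1.8²) = 2.22
|G(j1.3)| = 11.6 / 2.22 = 5.2244
20 log₁₀(5.2244) = 14.36 dB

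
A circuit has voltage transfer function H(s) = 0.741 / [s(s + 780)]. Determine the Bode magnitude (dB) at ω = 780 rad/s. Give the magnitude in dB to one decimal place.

|j780 + 780| = √(780² + 780²) = 1103
|j780| = 780
|H(j780)| = 0.741 / (1103 × 780) = 8.6122e-07
20 log₁₀(8.6122e-07) = -121.30 dB

-121.3 dB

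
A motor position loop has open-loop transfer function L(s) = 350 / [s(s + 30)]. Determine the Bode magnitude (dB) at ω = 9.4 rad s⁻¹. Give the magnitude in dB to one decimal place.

|j9.4 + 30| = √(9.4² + 30²) = 31.44
|j9.4| = 9.4
|L(j9.4)| = 350 / (31.44 × 9.4) = 1.1844
20 log₁₀(1.1844) = 1.47 dB

1.5 dB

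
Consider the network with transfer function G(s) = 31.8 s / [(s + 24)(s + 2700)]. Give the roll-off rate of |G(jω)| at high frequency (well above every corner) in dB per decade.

With 1 zero and 2 poles, the high-frequency asymptotic slope is 20 × (1 − 2) = -20 dB/decade.

-20 dB/decade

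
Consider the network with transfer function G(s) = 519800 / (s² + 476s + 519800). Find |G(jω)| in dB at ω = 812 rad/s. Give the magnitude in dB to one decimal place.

|(j812)² + 476(j812) + 519800| = |-1.3954e+05 + j3.8651e+05| = 4.109e+05
|G(j812)| = 519800 / 4.109e+05 = 1.2649
20 log₁₀(1.2649) = 2.04 dB

2.0 dB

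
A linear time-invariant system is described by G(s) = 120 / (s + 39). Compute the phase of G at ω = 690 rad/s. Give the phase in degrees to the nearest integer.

∠(j690 + 39) = arctan(690/39) = 86.76°
∠G(j690) = −86.76° = -86.76°

-87°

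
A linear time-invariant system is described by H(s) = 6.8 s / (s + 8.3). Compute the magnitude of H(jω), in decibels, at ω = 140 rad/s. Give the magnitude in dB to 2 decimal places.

16.63 dB

|j140| = 140
|j140 + 8.3| = √(140² + 8.3²) = 140.2
|H(j140)| = 6.8 × 140 / 140.2 = 6.7881
20 log₁₀(6.7881) = 16.635 dB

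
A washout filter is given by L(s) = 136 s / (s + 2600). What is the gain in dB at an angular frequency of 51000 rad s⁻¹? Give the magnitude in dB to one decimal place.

|j51000| = 5.1e+04
|j51000 + 2600| = √(51000² + 2600²) = 5.107e+04
|L(j51000)| = 136 × 5.1e+04 / 5.107e+04 = 135.82
20 log₁₀(135.82) = 42.66 dB

42.7 dB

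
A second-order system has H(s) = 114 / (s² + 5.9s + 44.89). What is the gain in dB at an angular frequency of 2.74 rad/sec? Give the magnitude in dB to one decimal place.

8.9 dB

|(j2.74)² + 5.9(j2.74) + 44.89| = |37.382 + j16.166| = 40.73
|H(j2.74)| = 114 / 40.73 = 2.799
20 log₁₀(2.799) = 8.94 dB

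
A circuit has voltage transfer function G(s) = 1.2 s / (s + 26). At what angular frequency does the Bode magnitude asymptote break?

26 rad/s

The single real pole at s = −26 gives a corner at ω = 26 rad/s.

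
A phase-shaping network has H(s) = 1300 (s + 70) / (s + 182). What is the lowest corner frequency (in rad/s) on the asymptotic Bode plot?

70 rad/s

Break frequencies occur at each pole and zero magnitude: 70 rad/s, 182 rad/s.
The lowest is 70 rad/s.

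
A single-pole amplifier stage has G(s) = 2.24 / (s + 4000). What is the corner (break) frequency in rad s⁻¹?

4000 rad s⁻¹

The single real pole at s = −4000 gives a corner at ω = 4000 rad s⁻¹.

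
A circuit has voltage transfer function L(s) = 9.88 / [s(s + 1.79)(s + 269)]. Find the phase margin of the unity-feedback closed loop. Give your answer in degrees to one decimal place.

89.3°

Gain crossover: |L(jω)| = 1 at ω ≈ 0.0205 rad/s.
∠L(j0.0205) = −90° − arctan(0.0205/1.79) − arctan(0.0205/269) ≈ -90.66°
PM = 180° + (-90.66°) = 89.34°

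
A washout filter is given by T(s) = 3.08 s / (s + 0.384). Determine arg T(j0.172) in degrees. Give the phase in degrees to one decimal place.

∠(j0.172) = 90.00°
∠(j0.172 + 0.384) = arctan(0.172/0.384) = 24.13°
∠T(j0.172) = 90.00° − 24.13° = 65.87°

65.9°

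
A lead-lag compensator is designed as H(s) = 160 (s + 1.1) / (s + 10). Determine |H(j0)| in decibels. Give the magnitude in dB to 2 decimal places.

24.91 dB

H(0) = 160 × 1.1 / 10 = 17.6
20 log₁₀(17.6) = 24.910 dB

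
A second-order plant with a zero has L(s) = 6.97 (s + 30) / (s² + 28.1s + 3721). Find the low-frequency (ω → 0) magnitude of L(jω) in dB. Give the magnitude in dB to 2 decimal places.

L(0) = 6.97 × 30 / 3721 = 0.056195
20 log₁₀(0.056195) = -25.006 dB

-25.01 dB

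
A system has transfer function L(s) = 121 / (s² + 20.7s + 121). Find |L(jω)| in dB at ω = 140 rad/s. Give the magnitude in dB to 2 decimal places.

-44.23 dB

|(j140)² + 20.7(j140) + 121| = |-19479 + j2898| = 1.969e+04
|L(j140)| = 121 / 1.969e+04 = 0.0061442
20 log₁₀(0.0061442) = -44.231 dB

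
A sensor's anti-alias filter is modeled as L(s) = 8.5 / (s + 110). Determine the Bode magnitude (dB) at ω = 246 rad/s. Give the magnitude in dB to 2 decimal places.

|j246 + 110| = √(246² + 110²) = 269.5
|L(j246)| = 8.5 / 269.5 = 0.031543
20 log₁₀(0.031543) = -30.022 dB

-30.02 dB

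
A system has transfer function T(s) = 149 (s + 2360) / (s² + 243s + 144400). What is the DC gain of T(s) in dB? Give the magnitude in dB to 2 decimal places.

T(0) = 149 × 2360 / 144400 = 2.4352
20 log₁₀(2.4352) = 7.731 dB

7.73 dB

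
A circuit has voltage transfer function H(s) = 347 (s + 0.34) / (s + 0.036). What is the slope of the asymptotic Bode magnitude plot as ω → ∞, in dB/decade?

With 1 zero and 1 pole, the high-frequency asymptotic slope is 20 × (1 − 1) = 0 dB/decade.

0 dB/decade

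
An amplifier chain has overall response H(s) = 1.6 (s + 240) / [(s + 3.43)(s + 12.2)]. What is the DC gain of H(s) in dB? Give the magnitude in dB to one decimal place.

H(0) = 1.6 × 240 / (3.43 × 12.2) = 9.1765
20 log₁₀(9.1765) = 19.25 dB

19.3 dB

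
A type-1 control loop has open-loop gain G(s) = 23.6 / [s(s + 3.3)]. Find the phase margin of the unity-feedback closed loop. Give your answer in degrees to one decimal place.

Gain crossover: |G(jω)| = 1 at ω ≈ 4.33 rad/sec.
∠G(j4.33) = −90° − arctan(4.33/3.3) ≈ -142.71°
PM = 180° + (-142.71°) = 37.29°

37.3°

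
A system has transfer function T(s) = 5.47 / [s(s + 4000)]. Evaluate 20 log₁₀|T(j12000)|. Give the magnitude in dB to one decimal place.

|j12000 + 4000| = √(12000² + 4000²) = 1.265e+04
|j12000| = 1.2e+04
|T(j12000)| = 5.47 / (1.265e+04 × 1.2e+04) = 3.6037e-08
20 log₁₀(3.6037e-08) = -148.87 dB

-148.9 dB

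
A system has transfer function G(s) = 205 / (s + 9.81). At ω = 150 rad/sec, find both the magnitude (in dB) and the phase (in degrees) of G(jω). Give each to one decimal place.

|j150 + 9.81| = √(150² + 9.81²) = 150.3
|G(j150)| = 205 / 150.3 = 1.3638
20 log₁₀(1.3638) = 2.69 dB
∠(j150 + 9.81) = arctan(150/9.81) = 86.26°
∠G(j150) = −86.26° = -86.26°

|G| = 2.7 dB, ∠G = -86.3 deg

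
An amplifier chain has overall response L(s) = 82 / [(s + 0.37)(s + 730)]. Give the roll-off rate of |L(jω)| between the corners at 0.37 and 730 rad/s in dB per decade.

-20 dB/decade

In this band the factors already past their corner are: pole at 0.37; net slope = -20 dB/decade.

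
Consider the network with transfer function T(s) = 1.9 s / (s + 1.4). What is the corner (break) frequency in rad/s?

1.4 rad/s

The single real pole at s = −1.4 gives a corner at ω = 1.4 rad/s.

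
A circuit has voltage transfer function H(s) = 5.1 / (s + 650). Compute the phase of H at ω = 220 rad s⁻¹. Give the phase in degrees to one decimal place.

-18.7 deg

∠(j220 + 650) = arctan(220/650) = 18.70°
∠H(j220) = −18.70° = -18.70°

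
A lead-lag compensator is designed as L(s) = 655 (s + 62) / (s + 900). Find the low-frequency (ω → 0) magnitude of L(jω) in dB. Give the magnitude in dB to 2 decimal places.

L(0) = 655 × 62 / 900 = 45.122
20 log₁₀(45.122) = 33.088 dB

33.09 dB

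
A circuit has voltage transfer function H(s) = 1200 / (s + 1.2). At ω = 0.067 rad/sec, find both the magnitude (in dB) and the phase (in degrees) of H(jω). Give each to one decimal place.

|H| = 60.0 dB, ∠H = -3.2 deg

|j0.067 + 1.2| = √(0.067² + 1.2²) = 1.202
|H(j0.067)| = 1200 / 1.202 = 998.44
20 log₁₀(998.44) = 59.99 dB
∠(j0.067 + 1.2) = arctan(0.067/1.2) = 3.20°
∠H(j0.067) = −3.20° = -3.20°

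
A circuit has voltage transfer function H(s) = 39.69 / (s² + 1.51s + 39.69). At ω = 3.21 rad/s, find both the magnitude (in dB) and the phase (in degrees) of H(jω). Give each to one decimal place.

|(j3.21)² + 1.51(j3.21) + 39.69| = |29.386 + j4.8471| = 29.78
|H(j3.21)| = 39.69 / 29.78 = 1.3326
20 log₁₀(1.3326) = 2.49 dB
∠[(j3.21)² + 1.51(j3.21) + 39.69] = ∠[29.386 + j4.8471] = 9.37°
∠H(j3.21) = −9.37° = -9.37°

|H| = 2.5 dB, ∠H = -9.4°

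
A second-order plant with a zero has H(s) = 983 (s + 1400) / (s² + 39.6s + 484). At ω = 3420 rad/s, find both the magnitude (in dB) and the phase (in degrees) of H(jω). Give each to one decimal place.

|j3420 + 1400| = √(3420² + 1400²) = 3695
|(j3420)² + 39.6(j3420) + 484| = |-1.1696e+07 + j1.3543e+05| = 1.17e+07
|H(j3420)| = 983 × 3695 / 1.17e+07 = 0.31057
20 log₁₀(0.31057) = -10.16 dB
∠(j3420 + 1400) = arctan(3420/1400) = 67.74°
∠[(j3420)² + 39.6(j3420) + 484] = ∠[-1.1696e+07 + j1.3543e+05] = 179.34°
∠H(j3420) = 67.74° − 179.34° = -111.60°

|H| = -10.2 dB, ∠H = -111.6°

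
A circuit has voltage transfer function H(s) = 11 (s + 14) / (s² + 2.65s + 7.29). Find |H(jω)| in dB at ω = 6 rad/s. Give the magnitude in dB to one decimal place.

|j6 + 14| = √(6² + 14²) = 15.23
|(j6)² + 2.65(j6) + 7.29| = |-28.71 + j15.9| = 32.82
|H(j6)| = 11 × 15.23 / 32.82 = 5.1052
20 log₁₀(5.1052) = 14.16 dB

14.2 dB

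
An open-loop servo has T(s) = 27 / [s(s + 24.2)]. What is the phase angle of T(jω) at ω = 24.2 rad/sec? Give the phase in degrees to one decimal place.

-135.0 deg

∠(j24.2 + 24.2) = arctan(24.2/24.2) = 45.00°
∠(j24.2) = 90.00°
∠T(j24.2) = − (45.00° + 90.00°) = -135.00°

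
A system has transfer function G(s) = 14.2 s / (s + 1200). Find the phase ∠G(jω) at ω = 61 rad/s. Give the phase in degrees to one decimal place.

87.1 deg

∠(j61) = 90.00°
∠(j61 + 1200) = arctan(61/1200) = 2.91°
∠G(j61) = 90.00° − 2.91° = 87.09°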